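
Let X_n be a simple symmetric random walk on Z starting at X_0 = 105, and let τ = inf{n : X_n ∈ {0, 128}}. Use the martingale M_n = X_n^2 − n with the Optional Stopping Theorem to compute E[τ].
E[τ] = 2415

M_n = X_n^2 − n is a martingale (since E[X_{n+1}^2 | F_n] = X_n^2 + 1). By OST (τ has finite mean in a bounded region), E[M_τ] = E[M_0] = X_0^2 − 0 = 105^2 = 11025. Also E[M_τ] = E[X_τ^2] − E[τ]. The walk exits at 0 or 128, with P(hit 128 first) = 105/128, so E[X_τ^2] = 128^2 · 105/128 + 0 = 13440. Thus E[τ] = E[X_τ^2] − E[M_τ] = 13440 − 11025 = 2415 = 105(128 − 105) = 2415.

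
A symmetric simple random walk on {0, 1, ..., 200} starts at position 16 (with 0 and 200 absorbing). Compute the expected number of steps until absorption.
E[τ | X_0 = 16] = 2944

Let v_k = E[τ | X_0 = k]. Boundary: v_0 = v_200 = 0. Recurrence: v_k = 1 + (v_{k-1} + v_{k+1})/2 for 1 ≤ k ≤ 199. The particular solution to v_k − (v_{k-1} + v_{k+1})/2 = 1 is v_k = −k^2. Adding homogeneous solution A + B k and matching boundaries gives v_k = k (200 − k). Substituting k = 16: v_16 = 16 · 184 = 2944.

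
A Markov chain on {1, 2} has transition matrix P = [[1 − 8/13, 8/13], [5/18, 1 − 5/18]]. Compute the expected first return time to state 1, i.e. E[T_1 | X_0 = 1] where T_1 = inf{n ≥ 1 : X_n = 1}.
E[T_1 | X_0 = 1] = 1/π_1 = 209/65

For an irreducible recurrent Markov chain with stationary distribution π, E[T_i | X_0 = i] = 1/π_i (Kac's formula). Here π_1 = (5/18)/(8/13 + 5/18) = (5/18)/(209/234) = 65/209, so E[T_1 | X_0 = 1] = 1/π_1 = (8/13 + 5/18)/(5/18) = (209/234)/(5/18) = 209/65.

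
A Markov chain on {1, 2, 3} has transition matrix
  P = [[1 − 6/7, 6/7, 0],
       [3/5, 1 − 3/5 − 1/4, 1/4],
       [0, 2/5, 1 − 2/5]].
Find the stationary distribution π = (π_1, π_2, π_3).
π = (28/93, 40/93, 25/93)

This is a birth-death chain on three states, which satisfies detailed balance: π_1 · P_{12} = π_2 · P_{21} and π_2 · P_{23} = π_3 · P_{32}.
From π_1 · 6/7 = π_2 · 3/5: π_2/π_1 = (6/7)/(3/5) = 10/7.
From π_2 · 1/4 = π_3 · 2/5: π_3/π_2 = (1/4)/(2/5) = 5/8.
Take π_1 proportional to 1; then unnormalized π = (1, 10/7, 25/28). Normalize by dividing by the sum 93/28:
  π = (28/93, 40/93, 25/93).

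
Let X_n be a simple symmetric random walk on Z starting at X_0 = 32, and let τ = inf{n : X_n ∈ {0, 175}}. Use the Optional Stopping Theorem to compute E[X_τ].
E[X_τ] = 32

X_n is a martingale and τ is a bounded-mean stopping time (indeed τ is finite a.s. with bounded expectation since the walk is in a bounded region). By the OST, E[X_τ] = E[X_0] = 32. Equivalently: E[X_τ] = 175 · P(hit 175 first) + 0 · P(hit 0 first) = 175 · (32/175) = 32.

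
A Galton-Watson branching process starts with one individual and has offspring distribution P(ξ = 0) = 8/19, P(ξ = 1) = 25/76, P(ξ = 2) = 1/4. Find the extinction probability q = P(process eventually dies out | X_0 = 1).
q = 1

Mean offspring μ = 0·8/19 + 1·25/76 + 2·1/4 = 63/76 ≤ 1. For μ ≤ 1 with offspring not concentrated at 1, the Galton-Watson process goes extinct almost surely, so q = 1.
(Algebraic check: The pgf is f(s) = 8/19 + 25/76·s + 1/4·s². The extinction probability q is the smallest fixed point of f in [0, 1]. Setting s = f(s):
  1/4·s² + (25/76 − 1)·s + 8/19 = 0
  1/4·s² − (8/19 + 1/4)·s + 8/19 = 0
which factors as (s − 1)·(1/4·s − 8/19) = 0, giving roots s = 1 and s = (8/19)/(1/4) = 32/19. Since 32/19 ≥ 1, the smallest root in [0, 1] is s = 1.)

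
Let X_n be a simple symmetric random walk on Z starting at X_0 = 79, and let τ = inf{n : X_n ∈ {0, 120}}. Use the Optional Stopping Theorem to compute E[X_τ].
E[X_τ] = 79

X_n is a martingale and τ is a bounded-mean stopping time (indeed τ is finite a.s. with bounded expectation since the walk is in a bounded region). By the OST, E[X_τ] = E[X_0] = 79. Equivalently: E[X_τ] = 120 · P(hit 120 first) + 0 · P(hit 0 first) = 120 · (79/120) = 79.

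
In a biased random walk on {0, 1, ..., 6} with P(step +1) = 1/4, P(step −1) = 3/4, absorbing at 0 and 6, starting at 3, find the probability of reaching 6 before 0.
P(hit 6 before 0) = (1 − (3)^3) / (1 − (3)^6) = 1/28

Let u_k denote P(reach 6 before 0 | start at k). Boundary: u_0 = 0, u_6 = 1. Recurrence: u_k = 1/4·u_{k+1} + 3/4·u_{k-1} for 1 ≤ k ≤ 5. Try u_k = A + B·r^k with r = q/p = (3/4)/(1/4) = 3. Substitution satisfies the recurrence; boundary conditions give:
  u_k = (1 − r^k) / (1 − r^N) = (1 − (3)^3) / (1 − (3)^6) = 1/28.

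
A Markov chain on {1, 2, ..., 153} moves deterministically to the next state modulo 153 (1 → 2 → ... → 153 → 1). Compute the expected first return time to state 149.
E[T_149 | X_0 = 149] = 153

The chain cycles deterministically, so starting at state 149 it returns in exactly 153 steps. Equivalently, the stationary distribution is uniform π_j = 1/153 for every state j, so by Kac's formula E[T_149] = 1/π_149 = 153.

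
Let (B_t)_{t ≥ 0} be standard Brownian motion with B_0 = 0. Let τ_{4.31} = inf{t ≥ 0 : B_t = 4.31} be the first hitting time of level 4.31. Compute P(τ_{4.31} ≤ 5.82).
P(τ_{4.31} ≤ 5.82) = 2(1 − Φ(4.31/√5.82)) = 2(1 − Φ(1.7866)) ≈ 0.0740

By the reflection principle for standard BM, P(τ_b ≤ t) = 2 · P(B_t ≥ b). Since B_t ~ N(0, t), P(B_t ≥ 4.31) = 1 − Φ(4.31/√t) = 1 − Φ(4.31/√5.82) = 1 − Φ(1.7866) ≈ 0.03700. Doubling: P(τ_{4.31} ≤ 5.82) ≈ 2 · 0.03700 = 0.07400 ≈ 0.0740.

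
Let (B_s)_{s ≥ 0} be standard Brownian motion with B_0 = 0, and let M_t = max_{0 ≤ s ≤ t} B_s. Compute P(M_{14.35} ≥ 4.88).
P(M_{14.35} ≥ 4.88) = 2·P(B_{14.35} ≥ 4.88) = 2(1 − Φ(4.88/√14.35)) ≈ 0.1977

By the reflection principle for Brownian motion, P(M_t ≥ a) = 2 · P(B_t ≥ a) for a ≥ 0. Since B_t ~ N(0, t), P(B_t ≥ 4.88) = 1 − Φ(4.88/√t) = 1 − Φ(4.88/√14.35) = 1 − Φ(1.2882). So
  P(M_{14.35} ≥ 4.88) = 2(1 − Φ(1.2882)) ≈ 0.1977.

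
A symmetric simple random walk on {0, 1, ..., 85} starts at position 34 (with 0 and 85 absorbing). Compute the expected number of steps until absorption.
E[τ | X_0 = 34] = 1734

Let v_k = E[τ | X_0 = k]. Boundary: v_0 = v_85 = 0. Recurrence: v_k = 1 + (v_{k-1} + v_{k+1})/2 for 1 ≤ k ≤ 84. The particular solution to v_k − (v_{k-1} + v_{k+1})/2 = 1 is v_k = −k^2. Adding homogeneous solution A + B k and matching boundaries gives v_k = k (85 − k). Substituting k = 34: v_34 = 34 · 51 = 1734.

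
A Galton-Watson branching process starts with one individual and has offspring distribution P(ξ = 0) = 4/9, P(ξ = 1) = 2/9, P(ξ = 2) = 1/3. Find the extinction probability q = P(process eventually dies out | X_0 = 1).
q = 1

Mean offspring μ = 0·4/9 + 1·2/9 + 2·1/3 = 8/9 ≤ 1. For μ ≤ 1 with offspring not concentrated at 1, the Galton-Watson process goes extinct almost surely, so q = 1.
(Algebraic check: The pgf is f(s) = 4/9 + 2/9·s + 1/3·s². The extinction probability q is the smallest fixed point of f in [0, 1]. Setting s = f(s):
  1/3·s² + (2/9 − 1)·s + 4/9 = 0
  1/3·s² − (4/9 + 1/3)·s + 4/9 = 0
which factors as (s − 1)·(1/3·s − 4/9) = 0, giving roots s = 1 and s = (4/9)/(1/3) = 4/3. Since 4/3 ≥ 1, the smallest root in [0, 1] is s = 1.)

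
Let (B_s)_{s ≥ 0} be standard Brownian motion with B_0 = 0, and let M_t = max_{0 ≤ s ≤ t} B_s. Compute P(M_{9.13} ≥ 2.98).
P(M_{9.13} ≥ 2.98) = 2·P(B_{9.13} ≥ 2.98) = 2(1 − Φ(2.98/√9.13)) ≈ 0.3240

By the reflection principle for Brownian motion, P(M_t ≥ a) = 2 · P(B_t ≥ a) for a ≥ 0. Since B_t ~ N(0, t), P(B_t ≥ 2.98) = 1 − Φ(2.98/√t) = 1 − Φ(2.98/√9.13) = 1 − Φ(0.9862). So
  P(M_{9.13} ≥ 2.98) = 2(1 − Φ(0.9862)) ≈ 0.3240.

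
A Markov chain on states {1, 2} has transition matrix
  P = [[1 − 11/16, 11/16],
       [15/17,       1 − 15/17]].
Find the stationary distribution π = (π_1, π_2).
π_1 = 240/427, π_2 = 187/427

Solve πP = π with π_1 + π_2 = 1. From πP = π: π_1 · (1 − 11/16) + π_2 · 15/17 = π_1 ⇒ π_2 · 15/17 = π_1 · 11/16 ⇒ π_2/π_1 = (11/16)/(15/17) = 187/240. Together with π_1 + π_2 = 1:
  π_1 = (15/17)/(11/16 + 15/17) = (15/17)/(427/272) = 240/427,
  π_2 = (11/16)/(11/16 + 15/17) = (11/16)/(427/272) = 187/427.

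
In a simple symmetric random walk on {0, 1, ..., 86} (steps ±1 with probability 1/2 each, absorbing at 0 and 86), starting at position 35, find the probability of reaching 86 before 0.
P(hit 86 before 0) = 35/86

Let u_k = P(hit 86 before 0 | start at k). Then u_0 = 0, u_86 = 1, and u_k = u_{k-1}/2 + u_{k+1}/2 for 1 ≤ k ≤ 85. This harmonic recurrence is solved by u_k = k/86, giving u_35 = 35/86.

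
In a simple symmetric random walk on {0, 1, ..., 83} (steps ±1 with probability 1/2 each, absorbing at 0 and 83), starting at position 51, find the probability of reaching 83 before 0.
P(hit 83 before 0) = 51/83

Let u_k = P(hit 83 before 0 | start at k). Then u_0 = 0, u_83 = 1, and u_k = u_{k-1}/2 + u_{k+1}/2 for 1 ≤ k ≤ 82. This harmonic recurrence is solved by u_k = k/83, giving u_51 = 51/83.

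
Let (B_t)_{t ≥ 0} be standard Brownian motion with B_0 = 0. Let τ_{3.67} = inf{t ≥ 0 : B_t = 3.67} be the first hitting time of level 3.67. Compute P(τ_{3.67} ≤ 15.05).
P(τ_{3.67} ≤ 15.05) = 2(1 − Φ(3.67/√15.05)) = 2(1 − Φ(0.9460)) ≈ 0.3441

By the reflection principle for standard BM, P(τ_b ≤ t) = 2 · P(B_t ≥ b). Since B_t ~ N(0, t), P(B_t ≥ 3.67) = 1 − Φ(3.67/√t) = 1 − Φ(3.67/√15.05) = 1 − Φ(0.9460) ≈ 0.17207. Doubling: P(τ_{3.67} ≤ 15.05) ≈ 2 · 0.17207 = 0.34414 ≈ 0.3441.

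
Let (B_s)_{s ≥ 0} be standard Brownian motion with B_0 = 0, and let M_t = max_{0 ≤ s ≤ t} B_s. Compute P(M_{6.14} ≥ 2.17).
P(M_{6.14} ≥ 2.17) = 2·P(B_{6.14} ≥ 2.17) = 2(1 − Φ(2.17/√6.14)) ≈ 0.3812

By the reflection principle for Brownian motion, P(M_t ≥ a) = 2 · P(B_t ≥ a) for a ≥ 0. Since B_t ~ N(0, t), P(B_t ≥ 2.17) = 1 − Φ(2.17/√t) = 1 − Φ(2.17/√6.14) = 1 − Φ(0.8757). So
  P(M_{6.14} ≥ 2.17) = 2(1 − Φ(0.8757)) ≈ 0.3812.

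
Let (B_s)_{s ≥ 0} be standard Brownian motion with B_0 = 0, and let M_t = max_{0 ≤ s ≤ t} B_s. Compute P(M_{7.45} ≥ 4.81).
P(M_{7.45} ≥ 4.81) = 2·P(B_{7.45} ≥ 4.81) = 2(1 − Φ(4.81/√7.45)) ≈ 0.0780

By the reflection principle for Brownian motion, P(M_t ≥ a) = 2 · P(B_t ≥ a) for a ≥ 0. Since B_t ~ N(0, t), P(B_t ≥ 4.81) = 1 − Φ(4.81/√t) = 1 − Φ(4.81/√7.45) = 1 − Φ(1.7622). So
  P(M_{7.45} ≥ 4.81) = 2(1 − Φ(1.7622)) ≈ 0.0780.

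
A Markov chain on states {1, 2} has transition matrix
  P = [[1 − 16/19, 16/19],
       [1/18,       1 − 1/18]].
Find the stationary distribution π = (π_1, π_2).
π_1 = 19/307, π_2 = 288/307

Solve πP = π with π_1 + π_2 = 1. From πP = π: π_1 · (1 − 16/19) + π_2 · 1/18 = π_1 ⇒ π_2 · 1/18 = π_1 · 16/19 ⇒ π_2/π_1 = (16/19)/(1/18) = 288/19. Together with π_1 + π_2 = 1:
  π_1 = (1/18)/(16/19 + 1/18) = (1/18)/(307/342) = 19/307,
  π_2 = (16/19)/(16/19 + 1/18) = (16/19)/(307/342) = 288/307.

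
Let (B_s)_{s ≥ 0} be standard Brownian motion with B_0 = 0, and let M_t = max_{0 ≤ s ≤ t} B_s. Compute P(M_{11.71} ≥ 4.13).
P(M_{11.71} ≥ 4.13) = 2·P(B_{11.71} ≥ 4.13) = 2(1 − Φ(4.13/√11.71)) ≈ 0.2275

By the reflection principle for Brownian motion, P(M_t ≥ a) = 2 · P(B_t ≥ a) for a ≥ 0. Since B_t ~ N(0, t), P(B_t ≥ 4.13) = 1 − Φ(4.13/√t) = 1 − Φ(4.13/√11.71) = 1 − Φ(1.2069). So
  P(M_{11.71} ≥ 4.13) = 2(1 − Φ(1.2069)) ≈ 0.2275.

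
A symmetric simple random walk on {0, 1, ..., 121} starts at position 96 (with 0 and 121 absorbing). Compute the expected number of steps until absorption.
E[τ | X_0 = 96] = 2400

Let v_k = E[τ | X_0 = k]. Boundary: v_0 = v_121 = 0. Recurrence: v_k = 1 + (v_{k-1} + v_{k+1})/2 for 1 ≤ k ≤ 120. The particular solution to v_k − (v_{k-1} + v_{k+1})/2 = 1 is v_k = −k^2. Adding homogeneous solution A + B k and matching boundaries gives v_k = k (121 − k). Substituting k = 96: v_96 = 96 · 25 = 2400.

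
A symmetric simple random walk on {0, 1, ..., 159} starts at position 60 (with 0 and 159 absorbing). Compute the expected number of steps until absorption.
E[τ | X_0 = 60] = 5940

Let v_k = E[τ | X_0 = k]. Boundary: v_0 = v_159 = 0. Recurrence: v_k = 1 + (v_{k-1} + v_{k+1})/2 for 1 ≤ k ≤ 158. The particular solution to v_k − (v_{k-1} + v_{k+1})/2 = 1 is v_k = −k^2. Adding homogeneous solution A + B k and matching boundaries gives v_k = k (159 − k). Substituting k = 60: v_60 = 60 · 99 = 5940.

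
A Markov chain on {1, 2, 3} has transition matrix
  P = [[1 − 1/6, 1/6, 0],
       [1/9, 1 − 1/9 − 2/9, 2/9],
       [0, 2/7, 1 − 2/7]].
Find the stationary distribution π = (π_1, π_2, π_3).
π = (3/11, 9/22, 7/22)

This is a birth-death chain on three states, which satisfies detailed balance: π_1 · P_{12} = π_2 · P_{21} and π_2 · P_{23} = π_3 · P_{32}.
From π_1 · 1/6 = π_2 · 1/9: π_2/π_1 = (1/6)/(1/9) = 3/2.
From π_2 · 2/9 = π_3 · 2/7: π_3/π_2 = (2/9)/(2/7) = 7/9.
Take π_1 proportional to 1; then unnormalized π = (1, 3/2, 7/6). Normalize by dividing by the sum 11/3:
  π = (3/11, 9/22, 7/22).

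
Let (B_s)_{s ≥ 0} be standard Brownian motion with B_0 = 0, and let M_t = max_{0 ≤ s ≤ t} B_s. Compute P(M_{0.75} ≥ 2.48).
P(M_{0.75} ≥ 2.48) = 2·P(B_{0.75} ≥ 2.48) = 2(1 − Φ(2.48/√0.75)) ≈ 0.0042

By the reflection principle for Brownian motion, P(M_t ≥ a) = 2 · P(B_t ≥ a) for a ≥ 0. Since B_t ~ N(0, t), P(B_t ≥ 2.48) = 1 − Φ(2.48/√t) = 1 − Φ(2.48/√0.75) = 1 − Φ(2.8637). So
  P(M_{0.75} ≥ 2.48) = 2(1 − Φ(2.8637)) ≈ 0.0042.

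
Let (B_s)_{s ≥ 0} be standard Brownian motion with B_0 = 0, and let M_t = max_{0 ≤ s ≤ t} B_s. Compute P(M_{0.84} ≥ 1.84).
P(M_{0.84} ≥ 1.84) = 2·P(B_{0.84} ≥ 1.84) = 2(1 − Φ(1.84/√0.84)) ≈ 0.0447

By the reflection principle for Brownian motion, P(M_t ≥ a) = 2 · P(B_t ≥ a) for a ≥ 0. Since B_t ~ N(0, t), P(B_t ≥ 1.84) = 1 − Φ(1.84/√t) = 1 − Φ(1.84/√0.84) = 1 − Φ(2.0076). So
  P(M_{0.84} ≥ 1.84) = 2(1 − Φ(2.0076)) ≈ 0.0447.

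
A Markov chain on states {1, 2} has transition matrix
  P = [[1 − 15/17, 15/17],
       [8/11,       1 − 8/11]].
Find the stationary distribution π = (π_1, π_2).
π_1 = 136/301, π_2 = 165/301

Solve πP = π with π_1 + π_2 = 1. From πP = π: π_1 · (1 − 15/17) + π_2 · 8/11 = π_1 ⇒ π_2 · 8/11 = π_1 · 15/17 ⇒ π_2/π_1 = (15/17)/(8/11) = 165/136. Together with π_1 + π_2 = 1:
  π_1 = (8/11)/(15/17 + 8/11) = (8/11)/(301/187) = 136/301,
  π_2 = (15/17)/(15/17 + 8/11) = (15/17)/(301/187) = 165/301.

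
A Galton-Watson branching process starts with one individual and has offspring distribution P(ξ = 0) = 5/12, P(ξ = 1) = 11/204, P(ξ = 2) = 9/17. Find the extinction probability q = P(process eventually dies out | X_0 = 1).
q = 85/108

The pgf is f(s) = 5/12 + 11/204·s + 9/17·s². The extinction probability q is the smallest fixed point of f in [0, 1]. Setting s = f(s):
  9/17·s² + (11/204 − 1)·s + 5/12 = 0
  9/17·s² − (5/12 + 9/17)·s + 5/12 = 0
which factors as (s − 1)·(9/17·s − 5/12) = 0, giving roots s = 1 and s = (5/12)/(9/17) = 85/108.
Mean offspring μ = 11/204 + 2·9/17 = 227/204 > 1 (supercritical), so q < 1. The extinction probability is the smaller root: q = (5/12)/(9/17) = 85/108.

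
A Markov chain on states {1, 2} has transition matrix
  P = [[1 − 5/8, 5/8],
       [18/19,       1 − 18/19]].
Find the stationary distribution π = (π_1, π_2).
π_1 = 144/239, π_2 = 95/239

Solve πP = π with π_1 + π_2 = 1. From πP = π: π_1 · (1 − 5/8) + π_2 · 18/19 = π_1 ⇒ π_2 · 18/19 = π_1 · 5/8 ⇒ π_2/π_1 = (5/8)/(18/19) = 95/144. Together with π_1 + π_2 = 1:
  π_1 = (18/19)/(5/8 + 18/19) = (18/19)/(239/152) = 144/239,
  π_2 = (5/8)/(5/8 + 18/19) = (5/8)/(239/152) = 95/239.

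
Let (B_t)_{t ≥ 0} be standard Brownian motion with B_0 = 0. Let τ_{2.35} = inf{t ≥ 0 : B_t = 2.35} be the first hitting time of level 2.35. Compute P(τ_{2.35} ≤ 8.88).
P(τ_{2.35} ≤ 8.88) = 2(1 − Φ(2.35/√8.88)) = 2(1 − Φ(0.7886)) ≈ 0.4303

By the reflection principle for standard BM, P(τ_b ≤ t) = 2 · P(B_t ≥ b). Since B_t ~ N(0, t), P(B_t ≥ 2.35) = 1 − Φ(2.35/√t) = 1 − Φ(2.35/√8.88) = 1 − Φ(0.7886) ≈ 0.21517. Doubling: P(τ_{2.35} ≤ 8.88) ≈ 2 · 0.21517 = 0.43034 ≈ 0.4303.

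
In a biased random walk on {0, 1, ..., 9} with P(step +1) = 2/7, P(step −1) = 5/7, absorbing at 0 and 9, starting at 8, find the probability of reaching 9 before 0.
P(hit 9 before 0) = (1 − (5/2)^8) / (1 − (5/2)^9) = 260246/650871

Let u_k denote P(reach 9 before 0 | start at k). Boundary: u_0 = 0, u_9 = 1. Recurrence: u_k = 2/7·u_{k+1} + 5/7·u_{k-1} for 1 ≤ k ≤ 8. Try u_k = A + B·r^k with r = q/p = (5/7)/(2/7) = 5/2. Substitution satisfies the recurrence; boundary conditions give:
  u_k = (1 − r^k) / (1 − r^N) = (1 − (5/2)^8) / (1 − (5/2)^9) = 260246/650871.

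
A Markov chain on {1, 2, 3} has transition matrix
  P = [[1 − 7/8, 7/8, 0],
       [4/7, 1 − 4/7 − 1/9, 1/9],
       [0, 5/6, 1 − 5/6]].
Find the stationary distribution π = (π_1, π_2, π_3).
π = (480/1313, 735/1313, 98/1313)

This is a birth-death chain on three states, which satisfies detailed balance: π_1 · P_{12} = π_2 · P_{21} and π_2 · P_{23} = π_3 · P_{32}.
From π_1 · 7/8 = π_2 · 4/7: π_2/π_1 = (7/8)/(4/7) = 49/32.
From π_2 · 1/9 = π_3 · 5/6: π_3/π_2 = (1/9)/(5/6) = 2/15.
Take π_1 proportional to 1; then unnormalized π = (1, 49/32, 49/240). Normalize by dividing by the sum 1313/480:
  π = (480/1313, 735/1313, 98/1313).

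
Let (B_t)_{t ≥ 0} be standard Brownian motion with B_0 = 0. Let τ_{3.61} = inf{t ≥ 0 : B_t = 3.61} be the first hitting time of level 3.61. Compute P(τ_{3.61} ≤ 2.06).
P(τ_{3.61} ≤ 2.06) = 2(1 − Φ(3.61/√2.06)) = 2(1 − Φ(2.5152)) ≈ 0.0119

By the reflection principle for standard BM, P(τ_b ≤ t) = 2 · P(B_t ≥ b). Since B_t ~ N(0, t), P(B_t ≥ 3.61) = 1 − Φ(3.61/√t) = 1 − Φ(3.61/√2.06) = 1 − Φ(2.5152) ≈ 0.00595. Doubling: P(τ_{3.61} ≤ 2.06) ≈ 2 · 0.00595 = 0.01190 ≈ 0.0119.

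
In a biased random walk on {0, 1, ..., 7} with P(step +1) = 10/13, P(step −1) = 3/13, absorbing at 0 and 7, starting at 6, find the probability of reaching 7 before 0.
P(hit 7 before 0) = (1 − (3/10)^6) / (1 − (3/10)^7) = 1427530/1428259

Let u_k denote P(reach 7 before 0 | start at k). Boundary: u_0 = 0, u_7 = 1. Recurrence: u_k = 10/13·u_{k+1} + 3/13·u_{k-1} for 1 ≤ k ≤ 6. Try u_k = A + B·r^k with r = q/p = (3/13)/(10/13) = 3/10. Substitution satisfies the recurrence; boundary conditions give:
  u_k = (1 − r^k) / (1 − r^N) = (1 − (3/10)^6) / (1 − (3/10)^7) = 1427530/1428259.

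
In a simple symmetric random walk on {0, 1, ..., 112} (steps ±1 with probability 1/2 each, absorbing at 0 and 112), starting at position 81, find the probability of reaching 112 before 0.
P(hit 112 before 0) = 81/112

Let u_k = P(hit 112 before 0 | start at k). Then u_0 = 0, u_112 = 1, and u_k = u_{k-1}/2 + u_{k+1}/2 for 1 ≤ k ≤ 111. This harmonic recurrence is solved by u_k = k/112, giving u_81 = 81/112.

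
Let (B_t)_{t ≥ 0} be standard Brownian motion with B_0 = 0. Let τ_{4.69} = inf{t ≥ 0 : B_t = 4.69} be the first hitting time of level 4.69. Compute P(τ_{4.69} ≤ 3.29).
P(τ_{4.69} ≤ 3.29) = 2(1 − Φ(4.69/√3.29)) = 2(1 − Φ(2.5857)) ≈ 0.0097

By the reflection principle for standard BM, P(τ_b ≤ t) = 2 · P(B_t ≥ b). Since B_t ~ N(0, t), P(B_t ≥ 4.69) = 1 − Φ(4.69/√t) = 1 − Φ(4.69/√3.29) = 1 − Φ(2.5857) ≈ 0.00486. Doubling: P(τ_{4.69} ≤ 3.29) ≈ 2 · 0.00486 = 0.00972 ≈ 0.0097.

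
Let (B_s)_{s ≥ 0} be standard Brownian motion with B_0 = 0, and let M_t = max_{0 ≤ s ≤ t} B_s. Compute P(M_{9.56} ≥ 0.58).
P(M_{9.56} ≥ 0.58) = 2·P(B_{9.56} ≥ 0.58) = 2(1 − Φ(0.58/√9.56)) ≈ 0.8512

By the reflection principle for Brownian motion, P(M_t ≥ a) = 2 · P(B_t ≥ a) for a ≥ 0. Since B_t ~ N(0, t), P(B_t ≥ 0.58) = 1 − Φ(0.58/√t) = 1 − Φ(0.58/√9.56) = 1 − Φ(0.1876). So
  P(M_{9.56} ≥ 0.58) = 2(1 − Φ(0.1876)) ≈ 0.8512.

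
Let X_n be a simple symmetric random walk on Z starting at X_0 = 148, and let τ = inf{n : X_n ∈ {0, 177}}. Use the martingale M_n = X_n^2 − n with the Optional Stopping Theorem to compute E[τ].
E[τ] = 4292

M_n = X_n^2 − n is a martingale (since E[X_{n+1}^2 | F_n] = X_n^2 + 1). By OST (τ has finite mean in a bounded region), E[M_τ] = E[M_0] = X_0^2 − 0 = 148^2 = 21904. Also E[M_τ] = E[X_τ^2] − E[τ]. The walk exits at 0 or 177, with P(hit 177 first) = 148/177, so E[X_τ^2] = 177^2 · 148/177 + 0 = 26196. Thus E[τ] = E[X_τ^2] − E[M_τ] = 26196 − 21904 = 4292 = 148(177 − 148) = 4292.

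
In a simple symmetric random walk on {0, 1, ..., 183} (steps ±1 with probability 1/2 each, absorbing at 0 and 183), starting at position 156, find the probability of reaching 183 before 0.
P(hit 183 before 0) = 156/183 = 52/61

Let u_k = P(hit 183 before 0 | start at k). Then u_0 = 0, u_183 = 1, and u_k = u_{k-1}/2 + u_{k+1}/2 for 1 ≤ k ≤ 182. This harmonic recurrence is solved by u_k = k/183, giving u_156 = 156/183 = 52/61.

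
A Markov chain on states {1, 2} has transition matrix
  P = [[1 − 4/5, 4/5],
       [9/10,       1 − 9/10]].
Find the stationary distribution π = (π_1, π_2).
π_1 = 9/17, π_2 = 8/17

Solve πP = π with π_1 + π_2 = 1. From πP = π: π_1 · (1 − 4/5) + π_2 · 9/10 = π_1 ⇒ π_2 · 9/10 = π_1 · 4/5 ⇒ π_2/π_1 = (4/5)/(9/10) = 8/9. Together with π_1 + π_2 = 1:
  π_1 = (9/10)/(4/5 + 9/10) = (9/10)/(17/10) = 9/17,
  π_2 = (4/5)/(4/5 + 9/10) = (4/5)/(17/10) = 8/17.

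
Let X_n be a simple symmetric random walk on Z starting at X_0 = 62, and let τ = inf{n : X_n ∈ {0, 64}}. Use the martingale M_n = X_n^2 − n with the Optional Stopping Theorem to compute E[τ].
E[τ] = 124

M_n = X_n^2 − n is a martingale (since E[X_{n+1}^2 | F_n] = X_n^2 + 1). By OST (τ has finite mean in a bounded region), E[M_τ] = E[M_0] = X_0^2 − 0 = 62^2 = 3844. Also E[M_τ] = E[X_τ^2] − E[τ]. The walk exits at 0 or 64, with P(hit 64 first) = 62/64, so E[X_τ^2] = 64^2 · 62/64 + 0 = 3968. Thus E[τ] = E[X_τ^2] − E[M_τ] = 3968 − 3844 = 124 = 62(64 − 62) = 124.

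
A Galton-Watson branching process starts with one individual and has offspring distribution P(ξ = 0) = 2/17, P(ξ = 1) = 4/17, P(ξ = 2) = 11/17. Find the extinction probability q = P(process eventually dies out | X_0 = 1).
q = 2/11

The pgf is f(s) = 2/17 + 4/17·s + 11/17·s². The extinction probability q is the smallest fixed point of f in [0, 1]. Setting s = f(s):
  11/17·s² + (4/17 − 1)·s + 2/17 = 0
  11/17·s² − (2/17 + 11/17)·s + 2/17 = 0
which factors as (s − 1)·(11/17·s − 2/17) = 0, giving roots s = 1 and s = (2/17)/(11/17) = 2/11.
Mean offspring μ = 4/17 + 2·11/17 = 26/17 > 1 (supercritical), so q < 1. The extinction probability is the smaller root: q = (2/17)/(11/17) = 2/11.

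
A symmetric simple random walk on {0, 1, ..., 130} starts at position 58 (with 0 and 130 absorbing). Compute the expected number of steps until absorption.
E[τ | X_0 = 58] = 4176

Let v_k = E[τ | X_0 = k]. Boundary: v_0 = v_130 = 0. Recurrence: v_k = 1 + (v_{k-1} + v_{k+1})/2 for 1 ≤ k ≤ 129. The particular solution to v_k − (v_{k-1} + v_{k+1})/2 = 1 is v_k = −k^2. Adding homogeneous solution A + B k and matching boundaries gives v_k = k (130 − k). Substituting k = 58: v_58 = 58 · 72 = 4176.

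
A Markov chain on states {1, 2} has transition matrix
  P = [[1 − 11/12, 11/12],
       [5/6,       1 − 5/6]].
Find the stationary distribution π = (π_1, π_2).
π_1 = 10/21, π_2 = 11/21

Solve πP = π with π_1 + π_2 = 1. From πP = π: π_1 · (1 − 11/12) + π_2 · 5/6 = π_1 ⇒ π_2 · 5/6 = π_1 · 11/12 ⇒ π_2/π_1 = (11/12)/(5/6) = 11/10. Together with π_1 + π_2 = 1:
  π_1 = (5/6)/(11/12 + 5/6) = (5/6)/(7/4) = 10/21,
  π_2 = (11/12)/(11/12 + 5/6) = (11/12)/(7/4) = 11/21.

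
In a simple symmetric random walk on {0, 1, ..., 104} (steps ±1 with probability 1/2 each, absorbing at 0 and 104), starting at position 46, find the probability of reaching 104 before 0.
P(hit 104 before 0) = 46/104 = 23/52

Let u_k = P(hit 104 before 0 | start at k). Then u_0 = 0, u_104 = 1, and u_k = u_{k-1}/2 + u_{k+1}/2 for 1 ≤ k ≤ 103. This harmonic recurrence is solved by u_k = k/104, giving u_46 = 46/104 = 23/52.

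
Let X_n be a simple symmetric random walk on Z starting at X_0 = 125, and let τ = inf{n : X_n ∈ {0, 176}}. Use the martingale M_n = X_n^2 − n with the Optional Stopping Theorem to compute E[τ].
E[τ] = 6375

M_n = X_n^2 − n is a martingale (since E[X_{n+1}^2 | F_n] = X_n^2 + 1). By OST (τ has finite mean in a bounded region), E[M_τ] = E[M_0] = X_0^2 − 0 = 125^2 = 15625. Also E[M_τ] = E[X_τ^2] − E[τ]. The walk exits at 0 or 176, with P(hit 176 first) = 125/176, so E[X_τ^2] = 176^2 · 125/176 + 0 = 22000. Thus E[τ] = E[X_τ^2] − E[M_τ] = 22000 − 15625 = 6375 = 125(176 − 125) = 6375.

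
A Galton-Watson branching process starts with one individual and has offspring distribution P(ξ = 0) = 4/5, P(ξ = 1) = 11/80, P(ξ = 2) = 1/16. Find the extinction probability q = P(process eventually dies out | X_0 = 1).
q = 1

Mean offspring μ = 0·4/5 + 1·11/80 + 2·1/16 = 21/80 ≤ 1. For μ ≤ 1 with offspring not concentrated at 1, the Galton-Watson process goes extinct almost surely, so q = 1.
(Algebraic check: The pgf is f(s) = 4/5 + 11/80·s + 1/16·s². The extinction probability q is the smallest fixed point of f in [0, 1]. Setting s = f(s):
  1/16·s² + (11/80 − 1)·s + 4/5 = 0
  1/16·s² − (4/5 + 1/16)·s + 4/5 = 0
which factors as (s − 1)·(1/16·s − 4/5) = 0, giving roots s = 1 and s = (4/5)/(1/16) = 64/5. Since 64/5 ≥ 1, the smallest root in [0, 1] is s = 1.)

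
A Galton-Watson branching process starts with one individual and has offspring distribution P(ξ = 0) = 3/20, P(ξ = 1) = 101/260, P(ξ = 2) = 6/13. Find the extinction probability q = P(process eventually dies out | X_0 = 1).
q = 13/40

The pgf is f(s) = 3/20 + 101/260·s + 6/13·s². The extinction probability q is the smallest fixed point of f in [0, 1]. Setting s = f(s):
  6/13·s² + (101/260 − 1)·s + 3/20 = 0
  6/13·s² − (3/20 + 6/13)·s + 3/20 = 0
which factors as (s − 1)·(6/13·s − 3/20) = 0, giving roots s = 1 and s = (3/20)/(6/13) = 13/40.
Mean offspring μ = 101/260 + 2·6/13 = 341/260 > 1 (supercritical), so q < 1. The extinction probability is the smaller root: q = (3/20)/(6/13) = 13/40.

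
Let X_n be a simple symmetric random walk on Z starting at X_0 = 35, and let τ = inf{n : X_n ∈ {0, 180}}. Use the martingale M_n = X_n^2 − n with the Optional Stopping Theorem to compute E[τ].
E[τ] = 5075

M_n = X_n^2 − n is a martingale (since E[X_{n+1}^2 | F_n] = X_n^2 + 1). By OST (τ has finite mean in a bounded region), E[M_τ] = E[M_0] = X_0^2 − 0 = 35^2 = 1225. Also E[M_τ] = E[X_τ^2] − E[τ]. The walk exits at 0 or 180, with P(hit 180 first) = 35/180, so E[X_τ^2] = 180^2 · 35/180 + 0 = 6300. Thus E[τ] = E[X_τ^2] − E[M_τ] = 6300 − 1225 = 5075 = 35(180 − 35) = 5075.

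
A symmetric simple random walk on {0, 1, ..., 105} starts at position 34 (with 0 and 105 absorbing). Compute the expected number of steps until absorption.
E[τ | X_0 = 34] = 2414

Let v_k = E[τ | X_0 = k]. Boundary: v_0 = v_105 = 0. Recurrence: v_k = 1 + (v_{k-1} + v_{k+1})/2 for 1 ≤ k ≤ 104. The particular solution to v_k − (v_{k-1} + v_{k+1})/2 = 1 is v_k = −k^2. Adding homogeneous solution A + B k and matching boundaries gives v_k = k (105 − k). Substituting k = 34: v_34 = 34 · 71 = 2414.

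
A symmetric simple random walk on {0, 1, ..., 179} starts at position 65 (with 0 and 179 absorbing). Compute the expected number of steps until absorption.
E[τ | X_0 = 65] = 7410

Let v_k = E[τ | X_0 = k]. Boundary: v_0 = v_179 = 0. Recurrence: v_k = 1 + (v_{k-1} + v_{k+1})/2 for 1 ≤ k ≤ 178. The particular solution to v_k − (v_{k-1} + v_{k+1})/2 = 1 is v_k = −k^2. Adding homogeneous solution A + B k and matching boundaries gives v_k = k (179 − k). Substituting k = 65: v_65 = 65 · 114 = 7410.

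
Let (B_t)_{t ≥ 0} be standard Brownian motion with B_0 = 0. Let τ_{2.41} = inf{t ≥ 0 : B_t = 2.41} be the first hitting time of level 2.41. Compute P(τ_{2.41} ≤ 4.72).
P(τ_{2.41} ≤ 4.72) = 2(1 − Φ(2.41/√4.72)) = 2(1 − Φ(1.1093)) ≈ 0.2673

By the reflection principle for standard BM, P(τ_b ≤ t) = 2 · P(B_t ≥ b). Since B_t ~ N(0, t), P(B_t ≥ 2.41) = 1 − Φ(2.41/√t) = 1 − Φ(2.41/√4.72) = 1 − Φ(1.1093) ≈ 0.13365. Doubling: P(τ_{2.41} ≤ 4.72) ≈ 2 · 0.13365 = 0.26730 ≈ 0.2673.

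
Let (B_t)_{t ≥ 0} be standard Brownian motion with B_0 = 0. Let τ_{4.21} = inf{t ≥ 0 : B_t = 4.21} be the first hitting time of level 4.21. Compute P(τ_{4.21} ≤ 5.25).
P(τ_{4.21} ≤ 5.25) = 2(1 − Φ(4.21/√5.25)) = 2(1 − Φ(1.8374)) ≈ 0.0662

By the reflection principle for standard BM, P(τ_b ≤ t) = 2 · P(B_t ≥ b). Since B_t ~ N(0, t), P(B_t ≥ 4.21) = 1 − Φ(4.21/√t) = 1 − Φ(4.21/√5.25) = 1 − Φ(1.8374) ≈ 0.03308. Doubling: P(τ_{4.21} ≤ 5.25) ≈ 2 · 0.03308 = 0.06616 ≈ 0.0662.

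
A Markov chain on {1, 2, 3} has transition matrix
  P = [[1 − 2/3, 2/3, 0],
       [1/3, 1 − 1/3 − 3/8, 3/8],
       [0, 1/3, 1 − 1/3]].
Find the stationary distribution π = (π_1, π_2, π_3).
π = (4/21, 8/21, 3/7)

This is a birth-death chain on three states, which satisfies detailed balance: π_1 · P_{12} = π_2 · P_{21} and π_2 · P_{23} = π_3 · P_{32}.
From π_1 · 2/3 = π_2 · 1/3: π_2/π_1 = (2/3)/(1/3) = 2.
From π_2 · 3/8 = π_3 · 1/3: π_3/π_2 = (3/8)/(1/3) = 9/8.
Take π_1 proportional to 1; then unnormalized π = (1, 2, 9/4). Normalize by dividing by the sum 21/4:
  π = (4/21, 8/21, 3/7).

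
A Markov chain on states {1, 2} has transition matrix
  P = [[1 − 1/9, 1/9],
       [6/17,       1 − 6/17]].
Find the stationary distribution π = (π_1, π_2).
π_1 = 54/71, π_2 = 17/71

Solve πP = π with π_1 + π_2 = 1. From πP = π: π_1 · (1 − 1/9) + π_2 · 6/17 = π_1 ⇒ π_2 · 6/17 = π_1 · 1/9 ⇒ π_2/π_1 = (1/9)/(6/17) = 17/54. Together with π_1 + π_2 = 1:
  π_1 = (6/17)/(1/9 + 6/17) = (6/17)/(71/153) = 54/71,
  π_2 = (1/9)/(1/9 + 6/17) = (1/9)/(71/153) = 17/71.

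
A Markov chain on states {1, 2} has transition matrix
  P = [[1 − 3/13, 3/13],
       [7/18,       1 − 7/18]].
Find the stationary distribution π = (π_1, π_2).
π_1 = 91/145, π_2 = 54/145

Solve πP = π with π_1 + π_2 = 1. From πP = π: π_1 · (1 − 3/13) + π_2 · 7/18 = π_1 ⇒ π_2 · 7/18 = π_1 · 3/13 ⇒ π_2/π_1 = (3/13)/(7/18) = 54/91. Together with π_1 + π_2 = 1:
  π_1 = (7/18)/(3/13 + 7/18) = (7/18)/(145/234) = 91/145,
  π_2 = (3/13)/(3/13 + 7/18) = (3/13)/(145/234) = 54/145.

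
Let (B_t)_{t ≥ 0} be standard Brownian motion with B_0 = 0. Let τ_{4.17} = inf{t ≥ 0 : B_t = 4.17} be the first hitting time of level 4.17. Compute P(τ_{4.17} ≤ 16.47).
P(τ_{4.17} ≤ 16.47) = 2(1 − Φ(4.17/√16.47)) = 2(1 − Φ(1.0275)) ≈ 0.3042

By the reflection principle for standard BM, P(τ_b ≤ t) = 2 · P(B_t ≥ b). Since B_t ~ N(0, t), P(B_t ≥ 4.17) = 1 − Φ(4.17/√t) = 1 − Φ(4.17/√16.47) = 1 − Φ(1.0275) ≈ 0.15209. Doubling: P(τ_{4.17} ≤ 16.47) ≈ 2 · 0.15209 = 0.30418 ≈ 0.3042.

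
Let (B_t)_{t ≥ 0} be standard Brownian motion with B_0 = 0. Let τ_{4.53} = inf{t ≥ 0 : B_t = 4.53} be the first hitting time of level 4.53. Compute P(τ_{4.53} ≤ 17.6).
P(τ_{4.53} ≤ 17.6) = 2(1 − Φ(4.53/√17.6)) = 2(1 − Φ(1.0798)) ≈ 0.2802

By the reflection principle for standard BM, P(τ_b ≤ t) = 2 · P(B_t ≥ b). Since B_t ~ N(0, t), P(B_t ≥ 4.53) = 1 − Φ(4.53/√t) = 1 − Φ(4.53/√17.6) = 1 − Φ(1.0798) ≈ 0.14012. Doubling: P(τ_{4.53} ≤ 17.6) ≈ 2 · 0.14012 = 0.28024 ≈ 0.2802.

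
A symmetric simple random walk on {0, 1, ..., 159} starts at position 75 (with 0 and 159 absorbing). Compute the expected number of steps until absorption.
E[τ | X_0 = 75] = 6300

Let v_k = E[τ | X_0 = k]. Boundary: v_0 = v_159 = 0. Recurrence: v_k = 1 + (v_{k-1} + v_{k+1})/2 for 1 ≤ k ≤ 158. The particular solution to v_k − (v_{k-1} + v_{k+1})/2 = 1 is v_k = −k^2. Adding homogeneous solution A + B k and matching boundaries gives v_k = k (159 − k). Substituting k = 75: v_75 = 75 · 84 = 6300.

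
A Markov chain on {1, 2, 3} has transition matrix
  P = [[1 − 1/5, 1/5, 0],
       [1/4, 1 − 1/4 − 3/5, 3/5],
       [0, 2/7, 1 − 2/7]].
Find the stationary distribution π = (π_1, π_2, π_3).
π = (25/87, 20/87, 14/29)

This is a birth-death chain on three states, which satisfies detailed balance: π_1 · P_{12} = π_2 · P_{21} and π_2 · P_{23} = π_3 · P_{32}.
From π_1 · 1/5 = π_2 · 1/4: π_2/π_1 = (1/5)/(1/4) = 4/5.
From π_2 · 3/5 = π_3 · 2/7: π_3/π_2 = (3/5)/(2/7) = 21/10.
Take π_1 proportional to 1; then unnormalized π = (1, 4/5, 42/25). Normalize by dividing by the sum 87/25:
  π = (25/87, 20/87, 14/29).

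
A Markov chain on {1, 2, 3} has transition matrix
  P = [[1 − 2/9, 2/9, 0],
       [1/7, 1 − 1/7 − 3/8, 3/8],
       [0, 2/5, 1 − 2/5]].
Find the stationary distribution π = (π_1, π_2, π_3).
π = (72/289, 112/289, 105/289)

This is a birth-death chain on three states, which satisfies detailed balance: π_1 · P_{12} = π_2 · P_{21} and π_2 · P_{23} = π_3 · P_{32}.
From π_1 · 2/9 = π_2 · 1/7: π_2/π_1 = (2/9)/(1/7) = 14/9.
From π_2 · 3/8 = π_3 · 2/5: π_3/π_2 = (3/8)/(2/5) = 15/16.
Take π_1 proportional to 1; then unnormalized π = (1, 14/9, 35/24). Normalize by dividing by the sum 289/72:
  π = (72/289, 112/289, 105/289).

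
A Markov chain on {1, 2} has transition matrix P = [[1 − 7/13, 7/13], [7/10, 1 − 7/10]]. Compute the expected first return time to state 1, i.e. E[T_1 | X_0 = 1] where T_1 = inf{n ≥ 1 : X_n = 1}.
E[T_1 | X_0 = 1] = 1/π_1 = 23/13

For an irreducible recurrent Markov chain with stationary distribution π, E[T_i | X_0 = i] = 1/π_i (Kac's formula). Here π_1 = (7/10)/(7/13 + 7/10) = (7/10)/(161/130) = 13/23, so E[T_1 | X_0 = 1] = 1/π_1 = (7/13 + 7/10)/(7/10) = (161/130)/(7/10) = 23/13.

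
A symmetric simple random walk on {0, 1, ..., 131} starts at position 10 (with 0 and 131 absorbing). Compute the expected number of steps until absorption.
E[τ | X_0 = 10] = 1210

Let v_k = E[τ | X_0 = k]. Boundary: v_0 = v_131 = 0. Recurrence: v_k = 1 + (v_{k-1} + v_{k+1})/2 for 1 ≤ k ≤ 130. The particular solution to v_k − (v_{k-1} + v_{k+1})/2 = 1 is v_k = −k^2. Adding homogeneous solution A + B k and matching boundaries gives v_k = k (131 − k). Substituting k = 10: v_10 = 10 · 121 = 1210.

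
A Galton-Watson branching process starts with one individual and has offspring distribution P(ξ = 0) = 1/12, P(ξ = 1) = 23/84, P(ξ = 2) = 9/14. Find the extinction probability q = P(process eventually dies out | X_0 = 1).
q = 7/54

The pgf is f(s) = 1/12 + 23/84·s + 9/14·s². The extinction probability q is the smallest fixed point of f in [0, 1]. Setting s = f(s):
  9/14·s² + (23/84 − 1)·s + 1/12 = 0
  9/14·s² − (1/12 + 9/14)·s + 1/12 = 0
which factors as (s − 1)·(9/14·s − 1/12) = 0, giving roots s = 1 and s = (1/12)/(9/14) = 7/54.
Mean offspring μ = 23/84 + 2·9/14 = 131/84 > 1 (supercritical), so q < 1. The extinction probability is the smaller root: q = (1/12)/(9/14) = 7/54.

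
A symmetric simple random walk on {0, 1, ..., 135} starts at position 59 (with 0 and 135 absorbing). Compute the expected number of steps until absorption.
E[τ | X_0 = 59] = 4484

Let v_k = E[τ | X_0 = k]. Boundary: v_0 = v_135 = 0. Recurrence: v_k = 1 + (v_{k-1} + v_{k+1})/2 for 1 ≤ k ≤ 134. The particular solution to v_k − (v_{k-1} + v_{k+1})/2 = 1 is v_k = −k^2. Adding homogeneous solution A + B k and matching boundaries gives v_k = k (135 − k). Substituting k = 59: v_59 = 59 · 76 = 4484.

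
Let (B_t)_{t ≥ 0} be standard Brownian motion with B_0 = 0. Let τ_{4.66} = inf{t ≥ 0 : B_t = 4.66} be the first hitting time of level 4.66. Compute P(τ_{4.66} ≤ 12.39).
P(τ_{4.66} ≤ 12.39) = 2(1 − Φ(4.66/√12.39)) = 2(1 − Φ(1.3239)) ≈ 0.1855

By the reflection principle for standard BM, P(τ_b ≤ t) = 2 · P(B_t ≥ b). Since B_t ~ N(0, t), P(B_t ≥ 4.66) = 1 − Φ(4.66/√t) = 1 − Φ(4.66/√12.39) = 1 − Φ(1.3239) ≈ 0.09277. Doubling: P(τ_{4.66} ≤ 12.39) ≈ 2 · 0.09277 = 0.18554 ≈ 0.1855.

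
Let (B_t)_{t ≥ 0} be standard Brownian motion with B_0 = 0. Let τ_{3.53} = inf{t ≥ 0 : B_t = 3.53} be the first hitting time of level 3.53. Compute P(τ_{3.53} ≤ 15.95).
P(τ_{3.53} ≤ 15.95) = 2(1 − Φ(3.53/√15.95)) = 2(1 − Φ(0.8839)) ≈ 0.3768

By the reflection principle for standard BM, P(τ_b ≤ t) = 2 · P(B_t ≥ b). Since B_t ~ N(0, t), P(B_t ≥ 3.53) = 1 − Φ(3.53/√t) = 1 − Φ(3.53/√15.95) = 1 − Φ(0.8839) ≈ 0.18838. Doubling: P(τ_{3.53} ≤ 15.95) ≈ 2 · 0.18838 = 0.37676 ≈ 0.3768.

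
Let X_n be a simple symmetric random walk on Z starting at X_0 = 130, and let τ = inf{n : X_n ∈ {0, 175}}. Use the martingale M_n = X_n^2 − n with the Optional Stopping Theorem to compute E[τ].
E[τ] = 5850

M_n = X_n^2 − n is a martingale (since E[X_{n+1}^2 | F_n] = X_n^2 + 1). By OST (τ has finite mean in a bounded region), E[M_τ] = E[M_0] = X_0^2 − 0 = 130^2 = 16900. Also E[M_τ] = E[X_τ^2] − E[τ]. The walk exits at 0 or 175, with P(hit 175 first) = 130/175, so E[X_τ^2] = 175^2 · 130/175 + 0 = 22750. Thus E[τ] = E[X_τ^2] − E[M_τ] = 22750 − 16900 = 5850 = 130(175 − 130) = 5850.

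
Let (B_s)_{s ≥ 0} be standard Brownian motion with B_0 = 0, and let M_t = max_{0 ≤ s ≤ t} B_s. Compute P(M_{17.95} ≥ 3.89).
P(M_{17.95} ≥ 3.89) = 2·P(B_{17.95} ≥ 3.89) = 2(1 − Φ(3.89/√17.95)) ≈ 0.3585

By the reflection principle for Brownian motion, P(M_t ≥ a) = 2 · P(B_t ≥ a) for a ≥ 0. Since B_t ~ N(0, t), P(B_t ≥ 3.89) = 1 − Φ(3.89/√t) = 1 − Φ(3.89/√17.95) = 1 − Φ(0.9182). So
  P(M_{17.95} ≥ 3.89) = 2(1 − Φ(0.9182)) ≈ 0.3585.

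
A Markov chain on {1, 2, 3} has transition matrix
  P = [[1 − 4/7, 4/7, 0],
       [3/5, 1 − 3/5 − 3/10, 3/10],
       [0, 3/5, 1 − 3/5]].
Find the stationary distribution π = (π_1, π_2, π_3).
π = (7/17, 20/51, 10/51)

This is a birth-death chain on three states, which satisfies detailed balance: π_1 · P_{12} = π_2 · P_{21} and π_2 · P_{23} = π_3 · P_{32}.
From π_1 · 4/7 = π_2 · 3/5: π_2/π_1 = (4/7)/(3/5) = 20/21.
From π_2 · 3/10 = π_3 · 3/5: π_3/π_2 = (3/10)/(3/5) = 1/2.
Take π_1 proportional to 1; then unnormalized π = (1, 20/21, 10/21). Normalize by dividing by the sum 17/7:
  π = (7/17, 20/51, 10/51).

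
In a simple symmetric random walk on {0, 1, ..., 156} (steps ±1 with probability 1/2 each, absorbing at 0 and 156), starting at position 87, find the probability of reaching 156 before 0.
P(hit 156 before 0) = 87/156 = 29/52

Let u_k = P(hit 156 before 0 | start at k). Then u_0 = 0, u_156 = 1, and u_k = u_{k-1}/2 + u_{k+1}/2 for 1 ≤ k ≤ 155. This harmonic recurrence is solved by u_k = k/156, giving u_87 = 87/156 = 29/52.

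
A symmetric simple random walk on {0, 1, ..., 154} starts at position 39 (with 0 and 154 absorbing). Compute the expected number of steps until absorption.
E[τ | X_0 = 39] = 4485

Let v_k = E[τ | X_0 = k]. Boundary: v_0 = v_154 = 0. Recurrence: v_k = 1 + (v_{k-1} + v_{k+1})/2 for 1 ≤ k ≤ 153. The particular solution to v_k − (v_{k-1} + v_{k+1})/2 = 1 is v_k = −k^2. Adding homogeneous solution A + B k and matching boundaries gives v_k = k (154 − k). Substituting k = 39: v_39 = 39 · 115 = 4485.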